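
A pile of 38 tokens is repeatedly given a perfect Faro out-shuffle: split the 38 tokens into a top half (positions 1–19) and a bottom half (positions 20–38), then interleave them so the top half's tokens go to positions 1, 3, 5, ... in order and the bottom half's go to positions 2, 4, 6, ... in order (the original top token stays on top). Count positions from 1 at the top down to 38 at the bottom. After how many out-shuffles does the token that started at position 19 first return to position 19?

Follow position 19 under repeated out-shuffles:
19 → 37 → 36 → 34 → 30 → 22 → 6 → 11 → ... → 19 (length 36)
It first returns after 36 out-shuffles.

36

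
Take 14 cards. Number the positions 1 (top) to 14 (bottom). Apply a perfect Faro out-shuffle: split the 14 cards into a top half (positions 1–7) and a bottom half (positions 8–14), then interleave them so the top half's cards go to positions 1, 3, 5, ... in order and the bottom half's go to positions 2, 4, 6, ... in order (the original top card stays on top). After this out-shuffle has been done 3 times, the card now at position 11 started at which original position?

12

Work backwards from position 11, undoing one out-shuffle at a time:
11 ← 6 ← 10 ← 12
So the card now at position 11 started at position 12.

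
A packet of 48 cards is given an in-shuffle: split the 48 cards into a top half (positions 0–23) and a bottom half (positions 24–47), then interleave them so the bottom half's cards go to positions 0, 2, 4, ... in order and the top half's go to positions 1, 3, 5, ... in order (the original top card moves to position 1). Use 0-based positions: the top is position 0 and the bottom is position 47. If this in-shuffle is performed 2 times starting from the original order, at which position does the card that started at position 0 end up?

3

Track the card's position through each in-shuffle:
0 → 1 → 3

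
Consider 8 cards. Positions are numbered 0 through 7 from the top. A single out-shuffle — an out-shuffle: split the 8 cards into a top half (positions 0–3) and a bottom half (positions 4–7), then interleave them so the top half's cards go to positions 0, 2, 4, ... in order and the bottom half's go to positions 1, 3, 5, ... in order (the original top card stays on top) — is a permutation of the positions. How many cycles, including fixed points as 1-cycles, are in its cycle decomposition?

Trace each unvisited position around until it returns:
(0) (1 2 4) (3 6 5) (7)
4 cycles in total.

4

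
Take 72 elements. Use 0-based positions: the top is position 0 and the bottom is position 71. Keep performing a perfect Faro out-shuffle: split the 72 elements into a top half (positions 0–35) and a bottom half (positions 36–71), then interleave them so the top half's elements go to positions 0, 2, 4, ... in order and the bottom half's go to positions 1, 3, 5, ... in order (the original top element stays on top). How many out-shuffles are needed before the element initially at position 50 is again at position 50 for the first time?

35

Follow position 50 under repeated out-shuffles:
50 → 29 → 58 → 45 → 19 → 38 → 5 → 10 → ... → 50 (length 35)
It first returns after 35 out-shuffles.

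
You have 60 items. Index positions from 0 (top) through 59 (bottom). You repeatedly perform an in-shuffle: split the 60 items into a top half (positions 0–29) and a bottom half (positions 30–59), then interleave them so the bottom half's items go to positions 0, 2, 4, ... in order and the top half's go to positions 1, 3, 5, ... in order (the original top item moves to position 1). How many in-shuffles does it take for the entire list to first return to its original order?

60

The in-shuffle permutes the 60 positions with cycle lengths [60].
Every item is home exactly when every cycle has completed a whole number of laps, i.e. after lcm(60) = 60 in-shuffles.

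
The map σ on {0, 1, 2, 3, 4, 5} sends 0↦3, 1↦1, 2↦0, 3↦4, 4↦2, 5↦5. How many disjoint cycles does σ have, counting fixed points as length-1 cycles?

Cycle decomposition: (0 3 4 2) (1) (5).
3 cycles.

3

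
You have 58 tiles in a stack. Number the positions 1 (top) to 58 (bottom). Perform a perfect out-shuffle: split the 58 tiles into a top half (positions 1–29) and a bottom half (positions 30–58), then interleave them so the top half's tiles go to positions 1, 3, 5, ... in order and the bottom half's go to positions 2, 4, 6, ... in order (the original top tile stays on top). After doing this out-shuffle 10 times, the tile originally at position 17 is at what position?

26

Track the tile's position through each out-shuffle:
17 → 33 → 8 → 15 → 29 → 57 → 56 → 54 → 50 → 42 → 26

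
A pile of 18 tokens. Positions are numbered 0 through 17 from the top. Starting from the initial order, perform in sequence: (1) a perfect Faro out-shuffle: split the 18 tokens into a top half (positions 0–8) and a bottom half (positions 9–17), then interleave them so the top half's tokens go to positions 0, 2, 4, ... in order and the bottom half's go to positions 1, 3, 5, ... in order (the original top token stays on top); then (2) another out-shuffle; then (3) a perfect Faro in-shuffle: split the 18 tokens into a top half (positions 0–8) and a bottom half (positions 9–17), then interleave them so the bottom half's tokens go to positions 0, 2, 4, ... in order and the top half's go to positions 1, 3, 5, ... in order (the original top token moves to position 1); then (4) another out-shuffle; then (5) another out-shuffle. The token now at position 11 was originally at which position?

Undo the operations in reverse order, starting from position 11:
  undo op 5 (out-shuffle, from bottom half): 11 ← 14
  undo op 4 (out-shuffle, from top half): 14 ← 7
  undo op 3 (in-shuffle, from top half): 7 ← 3
  undo op 2 (out-shuffle, from bottom half): 3 ← 10
  undo op 1 (out-shuffle, from top half): 10 ← 5
So the token at position 11 came from original position 5.

5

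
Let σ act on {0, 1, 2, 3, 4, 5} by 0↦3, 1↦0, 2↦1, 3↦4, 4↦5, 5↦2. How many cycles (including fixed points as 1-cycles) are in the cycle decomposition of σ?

1

Cycle decomposition: (0 3 4 5 2 1).
1 cycle.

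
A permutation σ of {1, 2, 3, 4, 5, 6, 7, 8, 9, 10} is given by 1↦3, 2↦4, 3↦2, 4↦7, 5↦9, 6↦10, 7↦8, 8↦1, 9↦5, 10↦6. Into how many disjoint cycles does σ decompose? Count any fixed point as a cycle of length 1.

Cycle decomposition: (1 3 2 4 7 8) (5 9) (6 10).
3 cycles.

3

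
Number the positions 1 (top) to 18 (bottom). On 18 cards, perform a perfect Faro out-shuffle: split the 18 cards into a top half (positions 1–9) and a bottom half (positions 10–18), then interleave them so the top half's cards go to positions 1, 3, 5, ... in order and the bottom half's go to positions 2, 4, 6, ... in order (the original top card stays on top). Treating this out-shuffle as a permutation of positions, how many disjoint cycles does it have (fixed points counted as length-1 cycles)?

4

Trace each unvisited position around until it returns:
(1) (2 3 5 9 17 16 14 10) (4 7 13 8 15 12 6 11) (18)
4 cycles in total.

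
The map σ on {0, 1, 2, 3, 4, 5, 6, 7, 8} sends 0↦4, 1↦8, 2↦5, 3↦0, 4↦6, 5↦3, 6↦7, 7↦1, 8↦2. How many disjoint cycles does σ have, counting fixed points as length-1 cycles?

1

Cycle decomposition: (0 4 6 7 1 8 2 5 3).
1 cycle.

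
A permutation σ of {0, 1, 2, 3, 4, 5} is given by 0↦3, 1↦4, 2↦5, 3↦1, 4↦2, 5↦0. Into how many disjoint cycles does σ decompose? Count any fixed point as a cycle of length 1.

Cycle decomposition: (0 3 1 4 2 5).
1 cycle.

1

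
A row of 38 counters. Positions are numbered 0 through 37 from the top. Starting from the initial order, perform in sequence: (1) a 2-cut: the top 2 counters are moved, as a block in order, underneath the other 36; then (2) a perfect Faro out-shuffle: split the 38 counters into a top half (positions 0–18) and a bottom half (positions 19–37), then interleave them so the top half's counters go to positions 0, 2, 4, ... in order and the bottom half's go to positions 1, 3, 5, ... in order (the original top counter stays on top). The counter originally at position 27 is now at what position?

13

Track the counter from position 27 forward through each operation:
  after op 1 (cut 2): 27 → 25
  after op 2 (out-shuffle): 25 → 13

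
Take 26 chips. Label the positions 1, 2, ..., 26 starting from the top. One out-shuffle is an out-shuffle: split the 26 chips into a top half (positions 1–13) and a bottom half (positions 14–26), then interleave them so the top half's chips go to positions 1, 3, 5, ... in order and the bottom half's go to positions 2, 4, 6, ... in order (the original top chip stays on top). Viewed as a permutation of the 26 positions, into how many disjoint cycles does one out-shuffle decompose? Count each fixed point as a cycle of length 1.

4

Trace each unvisited position around until it returns:
(1) (2 3 5 9 17 8 ... len 20) (6 11 21 16) (26)
4 cycles in total.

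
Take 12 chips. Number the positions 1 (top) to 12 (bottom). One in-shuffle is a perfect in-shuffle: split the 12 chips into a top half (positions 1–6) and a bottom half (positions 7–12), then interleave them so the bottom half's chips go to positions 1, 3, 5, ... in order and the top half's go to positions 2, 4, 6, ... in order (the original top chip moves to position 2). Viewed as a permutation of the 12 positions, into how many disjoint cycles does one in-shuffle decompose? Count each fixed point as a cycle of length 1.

Trace each unvisited position around until it returns:
(1 2 4 8 3 6 ... len 12)
1 cycle in total.

1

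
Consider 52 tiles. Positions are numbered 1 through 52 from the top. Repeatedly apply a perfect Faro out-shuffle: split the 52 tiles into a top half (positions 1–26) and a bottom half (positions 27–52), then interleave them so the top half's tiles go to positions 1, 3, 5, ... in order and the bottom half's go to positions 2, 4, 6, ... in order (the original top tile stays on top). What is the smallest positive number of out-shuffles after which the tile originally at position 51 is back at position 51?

8

Follow position 51 under repeated out-shuffles:
51 → 50 → 48 → 44 → 36 → 20 → 39 → 26 → 51
It first returns after 8 out-shuffles.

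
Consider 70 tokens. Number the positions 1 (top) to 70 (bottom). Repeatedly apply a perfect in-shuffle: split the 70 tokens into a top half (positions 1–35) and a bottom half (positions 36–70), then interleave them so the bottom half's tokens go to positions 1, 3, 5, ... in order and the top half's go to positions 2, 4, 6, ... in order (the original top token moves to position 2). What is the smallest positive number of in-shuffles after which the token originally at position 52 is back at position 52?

35

Follow position 52 under repeated in-shuffles:
52 → 33 → 66 → 61 → 51 → 31 → 62 → 53 → ... → 52 (length 35)
It first returns after 35 in-shuffles.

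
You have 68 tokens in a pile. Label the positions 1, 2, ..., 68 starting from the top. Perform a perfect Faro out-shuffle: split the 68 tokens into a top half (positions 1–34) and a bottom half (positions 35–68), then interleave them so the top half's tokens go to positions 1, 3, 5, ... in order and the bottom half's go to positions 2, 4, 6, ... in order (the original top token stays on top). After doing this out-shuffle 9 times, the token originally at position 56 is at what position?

21

Track the token's position through each out-shuffle:
56 → 44 → 20 → 39 → 10 → 19 → 37 → 6 → 11 → 21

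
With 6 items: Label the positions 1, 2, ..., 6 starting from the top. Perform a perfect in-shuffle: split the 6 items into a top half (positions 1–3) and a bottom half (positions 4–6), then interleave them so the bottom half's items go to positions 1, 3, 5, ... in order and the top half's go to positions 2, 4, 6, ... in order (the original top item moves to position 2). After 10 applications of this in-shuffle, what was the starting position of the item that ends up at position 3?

5

Work backwards from position 3, undoing one in-shuffle at a time:
3 ← 5 ← 6 ← 3 ← 5 ← 6 ← 3 ← 5 ← 6 ← 3 ← 5
So the item now at position 3 started at position 5.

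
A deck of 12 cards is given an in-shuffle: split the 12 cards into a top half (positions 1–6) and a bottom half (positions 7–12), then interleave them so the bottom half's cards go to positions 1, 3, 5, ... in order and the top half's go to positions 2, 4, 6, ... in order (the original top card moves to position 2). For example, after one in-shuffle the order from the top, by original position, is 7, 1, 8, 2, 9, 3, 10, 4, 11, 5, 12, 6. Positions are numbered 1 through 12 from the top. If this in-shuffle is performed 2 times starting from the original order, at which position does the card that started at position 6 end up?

Track the card's position through each in-shuffle:
6 → 12 → 11

11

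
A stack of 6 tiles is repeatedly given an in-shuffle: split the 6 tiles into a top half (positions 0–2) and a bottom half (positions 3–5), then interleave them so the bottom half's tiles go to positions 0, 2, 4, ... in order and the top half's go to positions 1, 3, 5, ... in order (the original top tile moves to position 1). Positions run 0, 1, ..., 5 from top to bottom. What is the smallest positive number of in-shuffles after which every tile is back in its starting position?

3

The in-shuffle permutes the 6 positions with cycle lengths [3, 3].
Every tile is home exactly when every cycle has completed a whole number of laps, i.e. after lcm(3) = 3 in-shuffles.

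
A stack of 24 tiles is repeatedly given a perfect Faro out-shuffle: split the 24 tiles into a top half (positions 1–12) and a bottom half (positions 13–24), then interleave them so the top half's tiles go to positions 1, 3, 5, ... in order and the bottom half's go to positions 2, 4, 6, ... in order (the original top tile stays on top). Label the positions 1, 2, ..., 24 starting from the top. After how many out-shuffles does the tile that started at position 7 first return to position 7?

11

Follow position 7 under repeated out-shuffles:
7 → 13 → 2 → 3 → 5 → 9 → 17 → 10 → 19 → 14 → 4 → 7
It first returns after 11 out-shuffles.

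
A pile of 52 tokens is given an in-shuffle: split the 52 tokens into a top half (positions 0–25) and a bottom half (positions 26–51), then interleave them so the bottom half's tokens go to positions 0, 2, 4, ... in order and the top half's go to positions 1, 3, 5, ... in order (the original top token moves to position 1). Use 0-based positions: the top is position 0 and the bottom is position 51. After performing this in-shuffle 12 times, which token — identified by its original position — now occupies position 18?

Work backwards from position 18, undoing one in-shuffle at a time:
18 ← 35 ← 17 ← 8 ← 30 ← 41 ← 20 ← 36 ← 44 ← 48 ← 50 ← 51 ← 25
So the token now at position 18 started at position 25.

25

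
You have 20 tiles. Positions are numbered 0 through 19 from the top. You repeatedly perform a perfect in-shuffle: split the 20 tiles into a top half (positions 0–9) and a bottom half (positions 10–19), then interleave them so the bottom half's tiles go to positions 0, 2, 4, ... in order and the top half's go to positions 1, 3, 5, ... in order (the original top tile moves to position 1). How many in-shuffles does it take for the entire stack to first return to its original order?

The in-shuffle permutes the 20 positions with cycle lengths [2, 3, 3, 6, 6].
Every tile is home exactly when every cycle has completed a whole number of laps, i.e. after lcm(2, 3, 6) = 6 in-shuffles.

6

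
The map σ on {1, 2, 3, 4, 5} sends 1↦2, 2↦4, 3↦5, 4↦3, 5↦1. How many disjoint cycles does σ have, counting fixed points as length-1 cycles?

1

Cycle decomposition: (1 2 4 3 5).
1 cycle.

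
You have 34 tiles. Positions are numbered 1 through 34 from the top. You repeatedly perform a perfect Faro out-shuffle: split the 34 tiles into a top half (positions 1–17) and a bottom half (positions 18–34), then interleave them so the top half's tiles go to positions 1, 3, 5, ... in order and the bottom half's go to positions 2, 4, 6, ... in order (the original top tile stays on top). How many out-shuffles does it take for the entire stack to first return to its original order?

10

The out-shuffle permutes the 34 positions with cycle lengths [1, 1, 2, 10, 10, 10].
Every tile is home exactly when every cycle has completed a whole number of laps, i.e. after lcm(1, 2, 10) = 10 out-shuffles.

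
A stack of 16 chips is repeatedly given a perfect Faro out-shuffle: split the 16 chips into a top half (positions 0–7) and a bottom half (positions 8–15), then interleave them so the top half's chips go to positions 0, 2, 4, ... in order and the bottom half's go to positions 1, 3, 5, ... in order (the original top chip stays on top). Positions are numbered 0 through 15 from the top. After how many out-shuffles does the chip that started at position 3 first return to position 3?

4

Follow position 3 under repeated out-shuffles:
3 → 6 → 12 → 9 → 3
It first returns after 4 out-shuffles.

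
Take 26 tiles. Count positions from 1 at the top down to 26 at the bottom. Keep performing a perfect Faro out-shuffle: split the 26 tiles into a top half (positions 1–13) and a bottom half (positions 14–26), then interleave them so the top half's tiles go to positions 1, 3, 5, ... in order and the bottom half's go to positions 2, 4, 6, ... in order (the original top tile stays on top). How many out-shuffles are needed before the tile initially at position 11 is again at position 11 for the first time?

4

Follow position 11 under repeated out-shuffles:
11 → 21 → 16 → 6 → 11
It first returns after 4 out-shuffles.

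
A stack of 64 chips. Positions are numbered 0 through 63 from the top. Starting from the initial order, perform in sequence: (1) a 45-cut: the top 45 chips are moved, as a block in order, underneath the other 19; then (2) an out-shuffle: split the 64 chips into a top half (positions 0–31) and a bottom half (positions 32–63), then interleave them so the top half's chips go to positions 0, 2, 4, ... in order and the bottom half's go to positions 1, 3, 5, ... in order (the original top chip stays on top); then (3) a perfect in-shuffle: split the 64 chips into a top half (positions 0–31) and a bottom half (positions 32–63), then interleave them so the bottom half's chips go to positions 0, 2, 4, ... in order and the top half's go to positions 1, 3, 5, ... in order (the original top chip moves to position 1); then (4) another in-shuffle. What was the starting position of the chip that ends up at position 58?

60

Undo the operations in reverse order, starting from position 58:
  undo op 4 (in-shuffle, from bottom half): 58 ← 61
  undo op 3 (in-shuffle, from top half): 61 ← 30
  undo op 2 (out-shuffle, from top half): 30 ← 15
  undo op 1 (cut 45): 15 ← 60
So the chip at position 58 came from original position 60.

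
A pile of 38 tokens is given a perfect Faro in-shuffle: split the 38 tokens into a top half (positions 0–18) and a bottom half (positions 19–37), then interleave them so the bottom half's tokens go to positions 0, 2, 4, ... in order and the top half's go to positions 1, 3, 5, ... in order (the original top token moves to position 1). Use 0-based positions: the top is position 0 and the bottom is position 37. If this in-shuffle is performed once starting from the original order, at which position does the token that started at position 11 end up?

23

Track the token's position through each in-shuffle:
11 → 23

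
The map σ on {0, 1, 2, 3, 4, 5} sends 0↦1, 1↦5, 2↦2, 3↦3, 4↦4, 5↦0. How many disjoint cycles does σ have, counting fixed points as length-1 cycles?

4

Cycle decomposition: (0 1 5) (2) (3) (4).
4 cycles.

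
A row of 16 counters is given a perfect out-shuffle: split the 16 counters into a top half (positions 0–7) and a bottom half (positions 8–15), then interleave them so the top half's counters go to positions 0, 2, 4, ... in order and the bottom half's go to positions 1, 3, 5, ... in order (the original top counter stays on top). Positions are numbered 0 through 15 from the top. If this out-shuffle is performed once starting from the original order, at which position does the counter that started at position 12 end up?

Track the counter's position through each out-shuffle:
12 → 9

9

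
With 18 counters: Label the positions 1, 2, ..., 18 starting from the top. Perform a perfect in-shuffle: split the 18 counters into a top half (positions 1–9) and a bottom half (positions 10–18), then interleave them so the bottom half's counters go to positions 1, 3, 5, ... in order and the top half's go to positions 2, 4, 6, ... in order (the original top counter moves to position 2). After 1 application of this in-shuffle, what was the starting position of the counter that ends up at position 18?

Work backwards from position 18, undoing one in-shuffle at a time:
18 ← 9
So the counter now at position 18 started at position 9.

9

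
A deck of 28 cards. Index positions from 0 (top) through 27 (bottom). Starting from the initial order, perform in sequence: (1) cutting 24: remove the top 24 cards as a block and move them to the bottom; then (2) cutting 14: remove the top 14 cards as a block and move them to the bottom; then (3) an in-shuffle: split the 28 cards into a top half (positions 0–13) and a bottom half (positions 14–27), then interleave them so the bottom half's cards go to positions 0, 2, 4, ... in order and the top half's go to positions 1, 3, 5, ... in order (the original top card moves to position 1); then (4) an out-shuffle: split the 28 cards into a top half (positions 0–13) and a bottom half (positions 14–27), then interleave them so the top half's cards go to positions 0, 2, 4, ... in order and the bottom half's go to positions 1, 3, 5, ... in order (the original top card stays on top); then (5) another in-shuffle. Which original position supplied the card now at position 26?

Undo the operations in reverse order, starting from position 26:
  undo op 5 (in-shuffle, from bottom half): 26 ← 27
  undo op 4 (out-shuffle, from bottom half): 27 ← 27
  undo op 3 (in-shuffle, from top half): 27 ← 13
  undo op 2 (cut 14): 13 ← 27
  undo op 1 (cut 24): 27 ← 23
So the card at position 26 came from original position 23.

23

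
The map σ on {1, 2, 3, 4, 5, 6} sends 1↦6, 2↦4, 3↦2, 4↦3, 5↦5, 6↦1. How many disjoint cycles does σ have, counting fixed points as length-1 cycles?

Cycle decomposition: (1 6) (2 4 3) (5).
3 cycles.

3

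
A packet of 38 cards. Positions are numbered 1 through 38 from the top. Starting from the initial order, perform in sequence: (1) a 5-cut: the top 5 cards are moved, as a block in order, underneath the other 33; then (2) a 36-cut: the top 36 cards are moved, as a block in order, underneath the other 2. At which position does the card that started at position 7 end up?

Track the card from position 7 forward through each operation:
  after op 1 (cut 5): 7 → 2
  after op 2 (cut 36): 2 → 4

4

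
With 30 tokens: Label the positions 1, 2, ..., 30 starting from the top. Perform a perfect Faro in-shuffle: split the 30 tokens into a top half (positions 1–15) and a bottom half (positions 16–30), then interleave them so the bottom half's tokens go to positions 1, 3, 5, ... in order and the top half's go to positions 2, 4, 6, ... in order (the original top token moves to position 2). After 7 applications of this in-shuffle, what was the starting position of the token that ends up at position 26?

Work backwards from position 26, undoing one in-shuffle at a time:
26 ← 13 ← 22 ← 11 ← 21 ← 26 ← 13 ← 22
So the token now at position 26 started at position 22.

22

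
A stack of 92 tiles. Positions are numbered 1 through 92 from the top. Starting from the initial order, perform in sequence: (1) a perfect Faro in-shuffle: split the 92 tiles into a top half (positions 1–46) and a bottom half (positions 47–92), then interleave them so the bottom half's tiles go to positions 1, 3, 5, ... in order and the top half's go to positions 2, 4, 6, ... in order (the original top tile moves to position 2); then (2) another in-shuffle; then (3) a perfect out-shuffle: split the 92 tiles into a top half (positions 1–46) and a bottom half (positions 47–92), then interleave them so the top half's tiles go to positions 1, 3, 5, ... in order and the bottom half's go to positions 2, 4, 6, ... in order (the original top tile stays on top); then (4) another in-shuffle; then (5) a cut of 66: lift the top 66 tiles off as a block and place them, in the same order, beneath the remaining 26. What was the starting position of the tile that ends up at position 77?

67

Undo the operations in reverse order, starting from position 77:
  undo op 5 (cut 66): 77 ← 51
  undo op 4 (in-shuffle, from bottom half): 51 ← 72
  undo op 3 (out-shuffle, from bottom half): 72 ← 82
  undo op 2 (in-shuffle, from top half): 82 ← 41
  undo op 1 (in-shuffle, from bottom half): 41 ← 67
So the tile at position 77 came from original position 67.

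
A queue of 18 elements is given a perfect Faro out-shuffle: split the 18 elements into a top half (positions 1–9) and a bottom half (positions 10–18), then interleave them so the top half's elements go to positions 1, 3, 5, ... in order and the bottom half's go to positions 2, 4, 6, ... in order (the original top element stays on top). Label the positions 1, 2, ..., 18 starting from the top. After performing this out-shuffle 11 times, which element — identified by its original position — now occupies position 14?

9

Work backwards from position 14, undoing one out-shuffle at a time:
14 ← 16 ← 17 ← 9 ← 5 ← 3 ← 2 ← 10 ← 14 ← 16 ← 17 ← 9
So the element now at position 14 started at position 9.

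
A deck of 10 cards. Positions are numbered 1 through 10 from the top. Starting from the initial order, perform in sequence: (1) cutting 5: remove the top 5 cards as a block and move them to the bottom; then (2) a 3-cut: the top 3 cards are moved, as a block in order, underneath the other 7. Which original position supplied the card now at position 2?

10

Undo the operations in reverse order, starting from position 2:
  undo op 2 (cut 3): 2 ← 5
  undo op 1 (cut 5): 5 ← 10
So the card at position 2 came from original position 10.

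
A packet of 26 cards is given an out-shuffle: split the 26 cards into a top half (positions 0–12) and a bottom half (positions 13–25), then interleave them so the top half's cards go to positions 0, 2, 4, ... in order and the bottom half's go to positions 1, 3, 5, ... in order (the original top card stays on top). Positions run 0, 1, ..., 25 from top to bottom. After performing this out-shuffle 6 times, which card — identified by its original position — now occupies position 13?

Work backwards from position 13, undoing one out-shuffle at a time:
13 ← 19 ← 22 ← 11 ← 18 ← 9 ← 17
So the card now at position 13 started at position 17.

17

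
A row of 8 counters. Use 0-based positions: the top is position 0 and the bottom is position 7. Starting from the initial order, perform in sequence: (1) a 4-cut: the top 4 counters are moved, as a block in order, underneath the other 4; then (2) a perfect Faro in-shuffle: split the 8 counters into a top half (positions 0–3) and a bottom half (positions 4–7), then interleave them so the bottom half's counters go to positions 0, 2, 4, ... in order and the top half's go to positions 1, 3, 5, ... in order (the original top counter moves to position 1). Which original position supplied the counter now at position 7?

Undo the operations in reverse order, starting from position 7:
  undo op 2 (in-shuffle, from top half): 7 ← 3
  undo op 1 (cut 4): 3 ← 7
So the counter at position 7 came from original position 7.

7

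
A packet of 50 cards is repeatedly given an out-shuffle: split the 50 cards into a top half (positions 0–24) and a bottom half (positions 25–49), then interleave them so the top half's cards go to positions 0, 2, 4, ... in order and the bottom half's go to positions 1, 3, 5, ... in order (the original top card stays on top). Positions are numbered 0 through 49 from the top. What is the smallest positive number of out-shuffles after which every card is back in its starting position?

21

The out-shuffle permutes the 50 positions with cycle lengths [1, 1, 3, 3, 21, 21].
Every card is home exactly when every cycle has completed a whole number of laps, i.e. after lcm(1, 3, 21) = 21 out-shuffles.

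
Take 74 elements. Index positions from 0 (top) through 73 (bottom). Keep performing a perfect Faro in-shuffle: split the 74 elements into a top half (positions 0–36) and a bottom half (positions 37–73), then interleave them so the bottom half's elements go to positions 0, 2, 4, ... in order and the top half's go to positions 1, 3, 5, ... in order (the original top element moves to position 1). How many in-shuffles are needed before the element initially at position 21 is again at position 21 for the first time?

20

Follow position 21 under repeated in-shuffles:
21 → 43 → 12 → 25 → 51 → 28 → 57 → 40 → 6 → 13 → 27 → 55 → 36 → 73 → 72 → 70 → 66 → 58 → 42 → 10 → 21
It first returns after 20 in-shuffles.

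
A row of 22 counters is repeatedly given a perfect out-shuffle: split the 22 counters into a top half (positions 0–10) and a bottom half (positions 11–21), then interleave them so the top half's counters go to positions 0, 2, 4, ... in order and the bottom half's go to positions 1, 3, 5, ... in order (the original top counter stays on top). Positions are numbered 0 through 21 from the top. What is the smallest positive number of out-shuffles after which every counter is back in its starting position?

6

The out-shuffle permutes the 22 positions with cycle lengths [1, 1, 2, 3, 3, 6, 6].
Every counter is home exactly when every cycle has completed a whole number of laps, i.e. after lcm(1, 2, 3, 6) = 6 out-shuffles.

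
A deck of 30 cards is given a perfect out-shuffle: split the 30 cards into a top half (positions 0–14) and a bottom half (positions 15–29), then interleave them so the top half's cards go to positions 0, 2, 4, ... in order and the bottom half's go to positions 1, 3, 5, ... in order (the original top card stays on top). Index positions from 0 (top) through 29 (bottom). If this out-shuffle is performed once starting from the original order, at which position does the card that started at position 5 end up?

Track the card's position through each out-shuffle:
5 → 10

10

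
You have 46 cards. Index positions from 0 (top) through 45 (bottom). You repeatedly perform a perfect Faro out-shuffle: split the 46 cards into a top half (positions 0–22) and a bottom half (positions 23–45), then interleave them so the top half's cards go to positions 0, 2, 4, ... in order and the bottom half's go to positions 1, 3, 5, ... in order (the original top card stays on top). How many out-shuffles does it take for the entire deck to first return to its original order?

12

The out-shuffle permutes the 46 positions with cycle lengths [1, 1, 2, 4, 4, 4, 6, 12, 12].
Every card is home exactly when every cycle has completed a whole number of laps, i.e. after lcm(1, 2, 4, 6, 12) = 12 out-shuffles.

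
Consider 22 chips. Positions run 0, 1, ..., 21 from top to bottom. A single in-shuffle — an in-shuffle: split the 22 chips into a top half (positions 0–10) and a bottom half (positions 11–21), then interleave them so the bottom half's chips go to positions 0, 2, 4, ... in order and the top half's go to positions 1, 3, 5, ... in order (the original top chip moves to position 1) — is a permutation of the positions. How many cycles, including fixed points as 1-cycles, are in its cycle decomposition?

2

Trace each unvisited position around until it returns:
(0 1 3 7 15 8 ... len 11) (4 9 19 16 10 21 ... len 11)
2 cycles in total.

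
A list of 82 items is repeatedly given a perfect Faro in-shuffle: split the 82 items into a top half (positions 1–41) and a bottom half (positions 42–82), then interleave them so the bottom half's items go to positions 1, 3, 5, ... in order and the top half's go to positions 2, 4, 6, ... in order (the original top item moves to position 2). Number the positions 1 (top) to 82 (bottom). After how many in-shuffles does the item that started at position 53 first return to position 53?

82

Follow position 53 under repeated in-shuffles:
53 → 23 → 46 → 9 → 18 → 36 → 72 → 61 → ... → 53 (length 82)
It first returns after 82 in-shuffles.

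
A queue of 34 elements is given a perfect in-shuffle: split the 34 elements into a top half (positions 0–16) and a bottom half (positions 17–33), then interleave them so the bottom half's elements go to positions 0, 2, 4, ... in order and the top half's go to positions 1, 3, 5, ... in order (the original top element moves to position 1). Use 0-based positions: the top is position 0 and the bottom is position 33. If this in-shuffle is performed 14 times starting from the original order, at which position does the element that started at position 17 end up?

1

Track position through each in-shuffle: 17 → 0 → 1 → 3 → 7 → ... (continuing for 14 shuffles total) → 1.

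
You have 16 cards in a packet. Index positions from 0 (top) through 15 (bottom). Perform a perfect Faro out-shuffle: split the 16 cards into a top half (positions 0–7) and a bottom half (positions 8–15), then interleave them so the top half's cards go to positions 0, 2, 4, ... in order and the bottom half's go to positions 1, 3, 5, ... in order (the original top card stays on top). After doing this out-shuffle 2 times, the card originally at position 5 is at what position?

5

Track the card's position through each out-shuffle:
5 → 10 → 5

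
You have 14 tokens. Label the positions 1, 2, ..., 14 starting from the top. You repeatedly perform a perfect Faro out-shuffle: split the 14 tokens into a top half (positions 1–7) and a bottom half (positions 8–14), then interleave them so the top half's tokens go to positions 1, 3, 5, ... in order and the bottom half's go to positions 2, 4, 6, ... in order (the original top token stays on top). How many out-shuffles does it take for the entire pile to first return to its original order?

12

The out-shuffle permutes the 14 positions with cycle lengths [1, 1, 12].
Every token is home exactly when every cycle has completed a whole number of laps, i.e. after lcm(1, 12) = 12 out-shuffles.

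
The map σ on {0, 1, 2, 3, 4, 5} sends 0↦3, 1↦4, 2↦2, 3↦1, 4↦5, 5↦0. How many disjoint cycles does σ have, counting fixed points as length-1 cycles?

2

Cycle decomposition: (0 3 1 4 5) (2).
2 cycles.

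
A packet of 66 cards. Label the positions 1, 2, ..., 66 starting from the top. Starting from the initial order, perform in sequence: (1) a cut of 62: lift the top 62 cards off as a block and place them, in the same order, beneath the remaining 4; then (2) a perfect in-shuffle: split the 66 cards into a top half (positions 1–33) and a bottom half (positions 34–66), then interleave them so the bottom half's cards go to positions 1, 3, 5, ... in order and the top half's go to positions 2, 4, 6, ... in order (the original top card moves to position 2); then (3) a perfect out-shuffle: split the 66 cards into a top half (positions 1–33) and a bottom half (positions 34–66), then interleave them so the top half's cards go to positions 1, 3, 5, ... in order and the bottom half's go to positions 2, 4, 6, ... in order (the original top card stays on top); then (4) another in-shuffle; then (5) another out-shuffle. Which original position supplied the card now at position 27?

Undo the operations in reverse order, starting from position 27:
  undo op 5 (out-shuffle, from top half): 27 ← 14
  undo op 4 (in-shuffle, from top half): 14 ← 7
  undo op 3 (out-shuffle, from top half): 7 ← 4
  undo op 2 (in-shuffle, from top half): 4 ← 2
  undo op 1 (cut 62): 2 ← 64
So the card at position 27 came from original position 64.

64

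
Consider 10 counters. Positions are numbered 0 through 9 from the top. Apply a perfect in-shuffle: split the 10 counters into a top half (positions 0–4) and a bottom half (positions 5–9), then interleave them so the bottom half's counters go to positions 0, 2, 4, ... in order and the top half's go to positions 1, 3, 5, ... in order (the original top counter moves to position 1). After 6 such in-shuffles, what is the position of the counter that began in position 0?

Track the counter's position through each in-shuffle:
0 → 1 → 3 → 7 → 4 → 9 → 8

8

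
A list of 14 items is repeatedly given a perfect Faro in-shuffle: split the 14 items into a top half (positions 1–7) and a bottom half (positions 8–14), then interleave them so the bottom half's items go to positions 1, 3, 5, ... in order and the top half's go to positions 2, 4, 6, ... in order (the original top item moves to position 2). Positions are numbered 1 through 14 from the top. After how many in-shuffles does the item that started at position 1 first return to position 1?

4

Follow position 1 under repeated in-shuffles:
1 → 2 → 4 → 8 → 1
It first returns after 4 in-shuffles.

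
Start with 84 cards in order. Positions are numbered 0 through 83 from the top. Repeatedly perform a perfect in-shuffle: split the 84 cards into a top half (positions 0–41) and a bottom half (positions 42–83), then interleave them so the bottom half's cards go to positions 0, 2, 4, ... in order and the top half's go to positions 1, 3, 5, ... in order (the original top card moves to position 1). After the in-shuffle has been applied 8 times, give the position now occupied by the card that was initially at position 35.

Track the card's position through each in-shuffle:
35 → 71 → 58 → 32 → 65 → 46 → 8 → 17 → 35

35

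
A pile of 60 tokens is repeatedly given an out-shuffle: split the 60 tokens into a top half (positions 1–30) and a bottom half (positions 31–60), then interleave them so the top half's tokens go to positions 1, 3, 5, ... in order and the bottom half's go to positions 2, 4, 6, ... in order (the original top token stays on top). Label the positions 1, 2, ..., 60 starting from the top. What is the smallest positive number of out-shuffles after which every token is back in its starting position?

The out-shuffle permutes the 60 positions with cycle lengths [1, 1, 58].
Every token is home exactly when every cycle has completed a whole number of laps, i.e. after lcm(1, 58) = 58 out-shuffles.

58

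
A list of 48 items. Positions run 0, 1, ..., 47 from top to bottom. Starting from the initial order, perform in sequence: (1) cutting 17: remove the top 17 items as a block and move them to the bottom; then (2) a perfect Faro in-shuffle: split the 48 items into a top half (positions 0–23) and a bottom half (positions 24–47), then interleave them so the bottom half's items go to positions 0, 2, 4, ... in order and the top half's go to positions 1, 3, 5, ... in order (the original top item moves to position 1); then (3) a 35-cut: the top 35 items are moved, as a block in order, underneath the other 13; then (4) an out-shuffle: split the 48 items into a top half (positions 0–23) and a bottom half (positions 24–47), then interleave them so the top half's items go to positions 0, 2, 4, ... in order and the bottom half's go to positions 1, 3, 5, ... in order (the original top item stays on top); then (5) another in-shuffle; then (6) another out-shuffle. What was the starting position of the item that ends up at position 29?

Undo the operations in reverse order, starting from position 29:
  undo op 6 (out-shuffle, from bottom half): 29 ← 38
  undo op 5 (in-shuffle, from bottom half): 38 ← 43
  undo op 4 (out-shuffle, from bottom half): 43 ← 45
  undo op 3 (cut 35): 45 ← 32
  undo op 2 (in-shuffle, from bottom half): 32 ← 40
  undo op 1 (cut 17): 40 ← 9
So the item at position 29 came from original position 9.

9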